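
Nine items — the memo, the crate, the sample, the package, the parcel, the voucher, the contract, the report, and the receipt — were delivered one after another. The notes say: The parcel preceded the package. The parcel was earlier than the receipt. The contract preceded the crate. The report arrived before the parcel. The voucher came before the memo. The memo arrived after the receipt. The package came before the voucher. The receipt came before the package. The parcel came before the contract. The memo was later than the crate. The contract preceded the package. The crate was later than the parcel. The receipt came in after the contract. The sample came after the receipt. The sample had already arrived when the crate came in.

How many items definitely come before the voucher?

5

Directly stated before the voucher: the package.
The contract reaches the voucher via the contract → the package → the voucher.
The parcel reaches the voucher via the parcel → the package → the voucher.
The receipt reaches the voucher via the receipt → the package → the voucher.
Likewise the report reaches the voucher by chaining the stated constraints.
That's the contract, the package, the parcel, the receipt, and the report — 5 in all.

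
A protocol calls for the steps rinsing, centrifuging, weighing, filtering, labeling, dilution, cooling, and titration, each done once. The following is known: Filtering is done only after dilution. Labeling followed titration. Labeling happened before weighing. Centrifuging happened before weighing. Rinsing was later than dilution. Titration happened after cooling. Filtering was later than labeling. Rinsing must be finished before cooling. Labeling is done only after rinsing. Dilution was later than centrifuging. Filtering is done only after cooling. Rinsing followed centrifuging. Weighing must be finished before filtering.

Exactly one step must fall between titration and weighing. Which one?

Tracing the constraints gives titration → labeling → weighing, so labeling sits after titration and before weighing.
No other step is forced both after titration and before weighing.

labeling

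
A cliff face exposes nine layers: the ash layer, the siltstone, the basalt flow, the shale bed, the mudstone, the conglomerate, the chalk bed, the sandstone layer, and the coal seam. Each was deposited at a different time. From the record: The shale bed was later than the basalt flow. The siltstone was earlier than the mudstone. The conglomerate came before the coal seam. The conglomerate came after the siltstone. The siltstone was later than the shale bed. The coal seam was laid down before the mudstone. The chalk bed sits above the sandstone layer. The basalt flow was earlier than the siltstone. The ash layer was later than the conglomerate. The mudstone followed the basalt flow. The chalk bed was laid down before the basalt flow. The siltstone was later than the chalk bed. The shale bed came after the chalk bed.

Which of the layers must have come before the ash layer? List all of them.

Directly stated before the ash layer: the conglomerate.
The basalt flow reaches the ash layer via the basalt flow → the siltstone → the conglomerate → the ash layer.
The chalk bed reaches the ash layer via the chalk bed → the siltstone → the conglomerate → the ash layer.
The sandstone layer reaches the ash layer via the sandstone layer → the chalk bed → the siltstone → the conglomerate → the ash layer.
Likewise the shale bed and the siltstone each reach the ash layer by chaining the stated constraints.

the basalt flow, the chalk bed, the conglomerate, the sandstone layer, the shale bed, the siltstone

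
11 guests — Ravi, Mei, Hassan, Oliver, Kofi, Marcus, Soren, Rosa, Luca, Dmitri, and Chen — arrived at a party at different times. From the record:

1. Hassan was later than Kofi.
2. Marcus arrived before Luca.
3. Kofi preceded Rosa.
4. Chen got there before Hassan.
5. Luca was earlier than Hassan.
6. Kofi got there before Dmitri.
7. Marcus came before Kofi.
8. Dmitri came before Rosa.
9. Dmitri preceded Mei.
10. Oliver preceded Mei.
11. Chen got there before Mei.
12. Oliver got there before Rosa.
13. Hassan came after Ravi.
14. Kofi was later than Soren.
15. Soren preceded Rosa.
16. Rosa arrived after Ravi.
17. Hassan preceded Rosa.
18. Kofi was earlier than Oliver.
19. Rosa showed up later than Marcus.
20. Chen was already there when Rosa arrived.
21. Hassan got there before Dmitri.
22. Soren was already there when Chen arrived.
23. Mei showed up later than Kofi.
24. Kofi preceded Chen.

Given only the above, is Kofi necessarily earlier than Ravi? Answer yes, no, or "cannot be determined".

cannot be determined

No chain of stated constraints runs from Kofi to Ravi, and none runs from Ravi to Kofi either.
So the relative order of Kofi and Ravi is not fixed by the given facts.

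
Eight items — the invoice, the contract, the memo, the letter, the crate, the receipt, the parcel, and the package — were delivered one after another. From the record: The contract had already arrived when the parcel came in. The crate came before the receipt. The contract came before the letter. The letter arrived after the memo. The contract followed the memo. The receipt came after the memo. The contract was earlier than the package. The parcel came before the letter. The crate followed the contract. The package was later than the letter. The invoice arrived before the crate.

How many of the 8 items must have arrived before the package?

4

Directly stated before the package: the contract and the letter.
The memo reaches the package via the memo → the contract → the package.
The parcel reaches the package via the parcel → the letter → the package.
No chain forces the crate (or any of the others) ahead of the package.
That's the contract, the letter, the memo, and the parcel — 4 in all.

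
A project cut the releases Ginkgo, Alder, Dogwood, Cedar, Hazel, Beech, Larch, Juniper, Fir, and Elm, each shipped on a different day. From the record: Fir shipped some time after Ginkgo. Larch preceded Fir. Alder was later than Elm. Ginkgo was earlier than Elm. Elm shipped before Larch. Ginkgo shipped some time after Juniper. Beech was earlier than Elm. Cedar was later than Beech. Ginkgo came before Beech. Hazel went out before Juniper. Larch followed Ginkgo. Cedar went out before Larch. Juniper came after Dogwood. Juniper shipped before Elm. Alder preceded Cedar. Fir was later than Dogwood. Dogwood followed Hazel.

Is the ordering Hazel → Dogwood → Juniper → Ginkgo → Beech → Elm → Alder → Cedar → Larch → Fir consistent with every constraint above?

yes

Check each stated constraint against the proposed order — e.g. Ginkgo is ahead of Fir; Dogwood is ahead of Fir. Every pair is in the required order; nothing is violated.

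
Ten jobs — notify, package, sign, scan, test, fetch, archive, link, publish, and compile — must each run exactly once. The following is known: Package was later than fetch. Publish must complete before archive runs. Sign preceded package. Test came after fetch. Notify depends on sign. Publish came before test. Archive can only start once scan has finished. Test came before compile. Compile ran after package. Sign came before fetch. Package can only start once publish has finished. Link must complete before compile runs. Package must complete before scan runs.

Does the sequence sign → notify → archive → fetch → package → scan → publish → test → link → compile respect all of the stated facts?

The constraints require scan before archive, but in the proposed sequence archive appears ahead of scan. That one violation is enough.

no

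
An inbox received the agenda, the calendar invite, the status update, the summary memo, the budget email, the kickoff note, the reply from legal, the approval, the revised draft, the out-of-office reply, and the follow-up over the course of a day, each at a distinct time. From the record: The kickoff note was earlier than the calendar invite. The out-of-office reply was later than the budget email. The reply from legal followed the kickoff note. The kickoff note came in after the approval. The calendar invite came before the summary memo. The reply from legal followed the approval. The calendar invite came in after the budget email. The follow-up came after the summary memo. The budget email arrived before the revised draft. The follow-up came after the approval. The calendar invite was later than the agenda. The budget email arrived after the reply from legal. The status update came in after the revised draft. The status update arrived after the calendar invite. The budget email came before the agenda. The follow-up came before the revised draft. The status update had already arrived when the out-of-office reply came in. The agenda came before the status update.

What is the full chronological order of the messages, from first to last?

the approval, the kickoff note, the reply from legal, the budget email, the agenda, the calendar invite, the summary memo, the follow-up, the revised draft, the status update, the out-of-office reply

The constraints fix every adjacent pair, so only one ordering works:
the approval → the kickoff note → the reply from legal → the budget email → the agenda → the calendar invite → the summary memo → the follow-up → the revised draft → the status update → the out-of-office reply.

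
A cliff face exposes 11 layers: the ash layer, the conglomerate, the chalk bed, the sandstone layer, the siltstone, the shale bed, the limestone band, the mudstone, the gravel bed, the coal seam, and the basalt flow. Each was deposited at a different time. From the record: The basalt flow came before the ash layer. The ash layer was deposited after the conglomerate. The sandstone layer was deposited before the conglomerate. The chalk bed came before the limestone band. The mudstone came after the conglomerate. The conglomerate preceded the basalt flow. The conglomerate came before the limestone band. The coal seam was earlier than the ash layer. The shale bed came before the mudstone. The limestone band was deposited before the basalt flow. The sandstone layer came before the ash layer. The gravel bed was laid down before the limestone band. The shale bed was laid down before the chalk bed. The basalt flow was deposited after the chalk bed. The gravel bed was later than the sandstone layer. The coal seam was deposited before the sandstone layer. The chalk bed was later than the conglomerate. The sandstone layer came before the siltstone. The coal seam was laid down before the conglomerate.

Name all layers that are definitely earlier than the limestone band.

Directly stated before the limestone band: the chalk bed, the conglomerate, and the gravel bed.
The coal seam reaches the limestone band via the coal seam → the conglomerate → the limestone band.
The sandstone layer reaches the limestone band via the sandstone layer → the conglomerate → the limestone band.
The shale bed reaches the limestone band via the shale bed → the chalk bed → the limestone band.
No chain forces the basalt flow (or any of the others) ahead of the limestone band.

the chalk bed, the coal seam, the conglomerate, the gravel bed, the sandstone layer, the shale bed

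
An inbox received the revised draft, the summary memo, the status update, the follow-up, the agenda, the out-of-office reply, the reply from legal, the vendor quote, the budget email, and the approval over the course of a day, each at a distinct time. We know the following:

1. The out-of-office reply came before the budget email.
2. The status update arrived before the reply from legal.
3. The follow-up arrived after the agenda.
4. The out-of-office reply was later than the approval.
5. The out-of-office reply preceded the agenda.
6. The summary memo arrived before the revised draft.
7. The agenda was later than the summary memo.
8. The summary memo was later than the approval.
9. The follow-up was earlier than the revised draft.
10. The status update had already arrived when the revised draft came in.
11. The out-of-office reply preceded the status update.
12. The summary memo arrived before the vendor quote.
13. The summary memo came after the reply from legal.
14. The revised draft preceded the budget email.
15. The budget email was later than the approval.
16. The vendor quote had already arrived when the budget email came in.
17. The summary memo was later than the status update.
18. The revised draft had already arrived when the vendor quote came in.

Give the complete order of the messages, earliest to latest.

The constraints fix every adjacent pair, so only one ordering works:
the approval → the out-of-office reply → the status update → the reply from legal → the summary memo → the agenda → the follow-up → the revised draft → the vendor quote → the budget email.

the approval, the out-of-office reply, the status update, the reply from legal, the summary memo, the agenda, the follow-up, the revised draft, the vendor quote, the budget email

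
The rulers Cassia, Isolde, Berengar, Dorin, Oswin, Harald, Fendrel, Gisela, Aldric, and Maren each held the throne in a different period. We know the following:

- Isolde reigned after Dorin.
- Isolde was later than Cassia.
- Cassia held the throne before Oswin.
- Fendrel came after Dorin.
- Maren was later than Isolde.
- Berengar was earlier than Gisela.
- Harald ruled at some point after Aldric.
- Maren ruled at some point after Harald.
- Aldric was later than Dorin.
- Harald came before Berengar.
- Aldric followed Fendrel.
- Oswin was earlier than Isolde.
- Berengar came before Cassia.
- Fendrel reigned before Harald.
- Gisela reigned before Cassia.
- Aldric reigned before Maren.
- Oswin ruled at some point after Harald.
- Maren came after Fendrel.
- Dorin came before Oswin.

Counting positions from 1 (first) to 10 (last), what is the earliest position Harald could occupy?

4

Aldric, Dorin, and Fendrel must all come before Harald — 3 forced predecessors.
Nothing else is forced ahead of Harald, so their earliest slot is position 3 + 1 = 4.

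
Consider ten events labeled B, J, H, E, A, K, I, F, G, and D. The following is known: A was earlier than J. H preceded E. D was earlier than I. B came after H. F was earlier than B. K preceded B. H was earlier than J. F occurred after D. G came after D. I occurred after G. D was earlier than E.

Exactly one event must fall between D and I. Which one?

G

Tracing the constraints gives D → G → I, so G sits after D and before I.
No other event is forced both after D and before I.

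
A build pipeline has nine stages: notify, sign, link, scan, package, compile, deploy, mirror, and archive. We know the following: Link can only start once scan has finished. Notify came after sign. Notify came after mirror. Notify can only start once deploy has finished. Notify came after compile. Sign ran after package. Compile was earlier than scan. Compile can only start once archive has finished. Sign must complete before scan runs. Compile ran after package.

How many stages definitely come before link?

5

Directly stated before link: scan.
Archive reaches link via archive → compile → scan → link.
Compile reaches link via compile → scan → link.
Package reaches link via package → compile → scan → link.
Likewise sign reaches link by chaining the stated constraints.
That's archive, compile, package, scan, and sign — 5 in all.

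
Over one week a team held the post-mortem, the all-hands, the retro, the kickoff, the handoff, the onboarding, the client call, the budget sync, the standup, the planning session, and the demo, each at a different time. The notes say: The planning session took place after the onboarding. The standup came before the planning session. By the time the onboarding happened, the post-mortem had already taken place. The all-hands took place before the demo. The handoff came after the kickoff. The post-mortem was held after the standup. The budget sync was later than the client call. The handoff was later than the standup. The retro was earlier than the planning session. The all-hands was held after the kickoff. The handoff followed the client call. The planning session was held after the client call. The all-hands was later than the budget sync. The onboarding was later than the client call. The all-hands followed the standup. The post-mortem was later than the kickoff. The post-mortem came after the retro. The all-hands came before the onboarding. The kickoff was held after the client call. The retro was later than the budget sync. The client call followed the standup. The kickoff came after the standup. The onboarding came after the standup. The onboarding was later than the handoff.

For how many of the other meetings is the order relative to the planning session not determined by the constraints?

Forced before the planning session: the all-hands, the budget sync, the client call, the handoff, the kickoff, the onboarding, the post-mortem, the retro, and the standup.
That leaves the demo with no forced order relative to the planning session — 1.

1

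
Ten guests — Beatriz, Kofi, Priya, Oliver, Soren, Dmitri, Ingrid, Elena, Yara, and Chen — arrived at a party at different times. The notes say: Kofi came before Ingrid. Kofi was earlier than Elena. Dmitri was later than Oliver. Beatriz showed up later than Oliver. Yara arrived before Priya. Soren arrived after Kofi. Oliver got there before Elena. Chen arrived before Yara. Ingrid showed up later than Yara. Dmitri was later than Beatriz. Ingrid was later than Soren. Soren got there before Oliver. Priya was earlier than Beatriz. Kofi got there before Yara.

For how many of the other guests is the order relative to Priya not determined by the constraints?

Forced before Priya: Chen, Kofi, and Yara; forced after Priya: Beatriz and Dmitri.
That leaves Elena, Ingrid, Oliver, and Soren with no forced order relative to Priya — 4.

4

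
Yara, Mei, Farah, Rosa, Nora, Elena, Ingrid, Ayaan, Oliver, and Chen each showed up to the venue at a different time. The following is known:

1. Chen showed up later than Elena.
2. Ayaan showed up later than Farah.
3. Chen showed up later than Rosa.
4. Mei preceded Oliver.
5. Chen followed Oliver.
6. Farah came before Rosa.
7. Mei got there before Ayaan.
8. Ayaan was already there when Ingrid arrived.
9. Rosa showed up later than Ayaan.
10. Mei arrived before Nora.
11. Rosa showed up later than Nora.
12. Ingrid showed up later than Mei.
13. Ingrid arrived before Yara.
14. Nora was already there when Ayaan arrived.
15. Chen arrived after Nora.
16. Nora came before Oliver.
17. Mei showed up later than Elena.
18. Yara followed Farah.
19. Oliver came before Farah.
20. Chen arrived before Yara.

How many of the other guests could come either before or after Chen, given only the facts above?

Forced before Chen: Ayaan, Elena, Farah, Mei, Nora, Oliver, and Rosa; forced after Chen: Yara.
That leaves Ingrid with no forced order relative to Chen — 1.

1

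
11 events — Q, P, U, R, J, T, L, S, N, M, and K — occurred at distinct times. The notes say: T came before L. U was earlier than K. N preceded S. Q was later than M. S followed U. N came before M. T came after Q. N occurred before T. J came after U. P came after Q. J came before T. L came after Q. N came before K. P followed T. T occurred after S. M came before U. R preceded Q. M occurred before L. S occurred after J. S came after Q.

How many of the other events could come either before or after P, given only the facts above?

2

Forced before P: J, M, N, Q, R, S, T, and U.
That leaves K and L with no forced order relative to P — 2.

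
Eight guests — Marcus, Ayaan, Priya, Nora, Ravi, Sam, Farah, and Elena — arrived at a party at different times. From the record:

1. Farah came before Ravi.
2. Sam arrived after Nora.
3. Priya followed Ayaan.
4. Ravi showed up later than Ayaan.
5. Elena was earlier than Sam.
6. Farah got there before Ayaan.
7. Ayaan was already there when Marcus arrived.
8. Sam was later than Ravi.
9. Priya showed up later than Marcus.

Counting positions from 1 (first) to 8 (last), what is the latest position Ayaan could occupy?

Ayaan must come before Marcus, Priya, Ravi, and Sam — 4 guests forced after them.
Everything else can be placed before Ayaan in some valid order, so Ayaan can sit as late as position 8 − 4 = 4.

4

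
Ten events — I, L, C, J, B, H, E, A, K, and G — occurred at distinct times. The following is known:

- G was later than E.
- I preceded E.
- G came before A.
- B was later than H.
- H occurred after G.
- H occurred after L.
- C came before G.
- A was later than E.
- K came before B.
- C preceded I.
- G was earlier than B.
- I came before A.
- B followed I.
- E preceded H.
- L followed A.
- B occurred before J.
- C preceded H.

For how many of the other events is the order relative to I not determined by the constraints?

Forced before I: C; forced after I: A, B, E, G, H, J, and L.
That leaves K with no forced order relative to I — 1.

1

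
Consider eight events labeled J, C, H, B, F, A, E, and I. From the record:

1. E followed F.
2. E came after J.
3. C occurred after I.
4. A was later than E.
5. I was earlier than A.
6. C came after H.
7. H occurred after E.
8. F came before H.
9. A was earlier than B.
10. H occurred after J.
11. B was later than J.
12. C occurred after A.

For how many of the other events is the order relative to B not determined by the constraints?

Forced before B: A, E, F, I, and J.
That leaves C and H with no forced order relative to B — 2.

2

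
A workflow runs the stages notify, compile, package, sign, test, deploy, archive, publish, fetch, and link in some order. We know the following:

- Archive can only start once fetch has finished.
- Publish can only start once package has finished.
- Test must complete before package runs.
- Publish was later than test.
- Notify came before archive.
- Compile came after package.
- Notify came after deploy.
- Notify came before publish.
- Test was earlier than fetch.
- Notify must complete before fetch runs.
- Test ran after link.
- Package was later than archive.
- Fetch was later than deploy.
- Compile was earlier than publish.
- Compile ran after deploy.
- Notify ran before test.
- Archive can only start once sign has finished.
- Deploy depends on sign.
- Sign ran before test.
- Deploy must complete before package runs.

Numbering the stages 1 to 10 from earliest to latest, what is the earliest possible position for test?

Deploy, link, notify, and sign must all come before test — 4 forced predecessors.
Nothing else is forced ahead of test, so its earliest slot is position 4 + 1 = 5.

5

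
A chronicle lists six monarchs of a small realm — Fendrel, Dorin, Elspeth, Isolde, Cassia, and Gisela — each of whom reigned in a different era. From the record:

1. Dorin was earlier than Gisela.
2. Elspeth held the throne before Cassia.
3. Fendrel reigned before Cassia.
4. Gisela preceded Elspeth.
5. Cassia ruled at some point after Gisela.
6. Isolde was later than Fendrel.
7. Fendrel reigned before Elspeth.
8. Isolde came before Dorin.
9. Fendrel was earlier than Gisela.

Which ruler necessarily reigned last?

Cassia

Every other ruler has a chain of constraints placing them before Cassia, so Cassia is last.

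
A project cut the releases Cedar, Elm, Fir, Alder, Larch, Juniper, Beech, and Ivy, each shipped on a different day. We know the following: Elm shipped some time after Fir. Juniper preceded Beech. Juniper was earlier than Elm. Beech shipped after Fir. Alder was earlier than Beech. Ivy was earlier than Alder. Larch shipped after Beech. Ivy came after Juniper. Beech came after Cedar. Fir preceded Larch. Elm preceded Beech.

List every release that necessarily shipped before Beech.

Directly stated before Beech: Alder, Cedar, Elm, Fir, and Juniper.
Ivy reaches Beech via Ivy → Alder → Beech.

Alder, Cedar, Elm, Fir, Ivy, Juniper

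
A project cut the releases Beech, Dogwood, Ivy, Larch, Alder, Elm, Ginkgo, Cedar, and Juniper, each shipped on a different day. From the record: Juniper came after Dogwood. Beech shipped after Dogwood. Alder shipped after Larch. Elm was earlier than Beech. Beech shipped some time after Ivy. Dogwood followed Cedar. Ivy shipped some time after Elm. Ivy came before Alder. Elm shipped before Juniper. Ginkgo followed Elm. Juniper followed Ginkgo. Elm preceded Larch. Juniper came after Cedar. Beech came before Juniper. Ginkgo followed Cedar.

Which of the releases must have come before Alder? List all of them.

Elm, Ivy, Larch

Directly stated before Alder: Ivy and Larch.
Elm reaches Alder via Elm → Ivy → Alder.
No chain forces Beech (or any of the others) ahead of Alder.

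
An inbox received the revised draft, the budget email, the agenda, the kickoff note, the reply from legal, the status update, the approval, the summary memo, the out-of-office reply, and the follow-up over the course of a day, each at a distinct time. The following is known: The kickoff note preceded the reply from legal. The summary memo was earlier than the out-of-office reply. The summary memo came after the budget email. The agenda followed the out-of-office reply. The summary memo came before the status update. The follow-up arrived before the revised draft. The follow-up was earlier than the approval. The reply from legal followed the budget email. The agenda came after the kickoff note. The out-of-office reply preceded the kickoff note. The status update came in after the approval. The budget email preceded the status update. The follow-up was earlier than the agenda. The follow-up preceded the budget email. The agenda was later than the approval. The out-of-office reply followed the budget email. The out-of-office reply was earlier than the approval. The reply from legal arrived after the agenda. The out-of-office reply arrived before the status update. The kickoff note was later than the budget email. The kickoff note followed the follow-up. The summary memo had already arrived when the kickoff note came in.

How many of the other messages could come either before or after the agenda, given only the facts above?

Forced before the agenda: the approval, the budget email, the follow-up, the kickoff note, the out-of-office reply, and the summary memo; forced after the agenda: the reply from legal.
That leaves the revised draft and the status update with no forced order relative to the agenda — 2.

2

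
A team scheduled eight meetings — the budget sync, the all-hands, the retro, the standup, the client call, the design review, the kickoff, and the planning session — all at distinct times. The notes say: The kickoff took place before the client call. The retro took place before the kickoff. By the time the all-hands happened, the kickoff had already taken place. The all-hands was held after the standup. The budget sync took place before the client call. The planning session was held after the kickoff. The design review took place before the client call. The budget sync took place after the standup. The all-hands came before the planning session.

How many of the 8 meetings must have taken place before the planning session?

Directly stated before the planning session: the all-hands and the kickoff.
The retro reaches the planning session via the retro → the kickoff → the planning session.
The standup reaches the planning session via the standup → the all-hands → the planning session.
No chain forces the client call (or any of the others) ahead of the planning session.
That's the all-hands, the kickoff, the retro, and the standup — 4 in all.

4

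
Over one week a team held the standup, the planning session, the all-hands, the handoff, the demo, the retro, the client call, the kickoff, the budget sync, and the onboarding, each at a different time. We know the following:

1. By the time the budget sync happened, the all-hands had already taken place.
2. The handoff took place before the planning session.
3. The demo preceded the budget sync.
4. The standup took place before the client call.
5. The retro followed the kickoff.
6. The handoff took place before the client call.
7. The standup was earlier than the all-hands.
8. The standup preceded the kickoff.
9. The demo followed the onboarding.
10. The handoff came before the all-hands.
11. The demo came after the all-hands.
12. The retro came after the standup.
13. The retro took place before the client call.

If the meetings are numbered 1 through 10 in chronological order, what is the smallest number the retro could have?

3

The kickoff and the standup must both come before the retro — 2 forced predecessors.
Nothing else is forced ahead of the retro, so its earliest slot is position 2 + 1 = 3.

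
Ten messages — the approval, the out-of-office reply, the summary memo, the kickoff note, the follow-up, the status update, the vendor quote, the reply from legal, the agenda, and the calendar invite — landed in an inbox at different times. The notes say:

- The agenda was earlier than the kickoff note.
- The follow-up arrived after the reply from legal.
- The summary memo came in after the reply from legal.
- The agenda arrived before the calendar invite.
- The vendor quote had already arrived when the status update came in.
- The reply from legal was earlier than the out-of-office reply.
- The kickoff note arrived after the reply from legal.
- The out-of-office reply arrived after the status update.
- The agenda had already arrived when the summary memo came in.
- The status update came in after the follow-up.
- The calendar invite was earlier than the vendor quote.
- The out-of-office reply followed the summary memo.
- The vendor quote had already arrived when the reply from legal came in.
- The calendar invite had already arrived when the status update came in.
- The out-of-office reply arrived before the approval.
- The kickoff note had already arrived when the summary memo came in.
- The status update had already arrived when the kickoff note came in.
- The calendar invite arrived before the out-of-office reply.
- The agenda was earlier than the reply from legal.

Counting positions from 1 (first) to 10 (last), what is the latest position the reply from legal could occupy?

4

The reply from legal must come before the approval, the follow-up, the kickoff note, the out-of-office reply, the status update, and the summary memo — 6 messages forced after it.
Everything else can be placed before the reply from legal in some valid order, so the reply from legal can sit as late as position 10 − 6 = 4.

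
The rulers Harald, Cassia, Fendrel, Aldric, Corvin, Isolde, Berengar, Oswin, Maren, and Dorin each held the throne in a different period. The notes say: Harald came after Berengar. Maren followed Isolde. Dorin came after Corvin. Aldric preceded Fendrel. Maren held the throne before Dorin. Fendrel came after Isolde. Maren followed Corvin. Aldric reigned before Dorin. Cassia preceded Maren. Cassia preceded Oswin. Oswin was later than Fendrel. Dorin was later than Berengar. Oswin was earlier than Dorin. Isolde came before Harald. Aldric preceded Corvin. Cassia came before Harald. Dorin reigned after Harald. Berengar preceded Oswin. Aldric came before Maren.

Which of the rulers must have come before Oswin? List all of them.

Aldric, Berengar, Cassia, Fendrel, Isolde

Directly stated before Oswin: Berengar, Cassia, and Fendrel.
Aldric reaches Oswin via Aldric → Fendrel → Oswin.
Isolde reaches Oswin via Isolde → Fendrel → Oswin.
No chain forces Harald (or any of the others) ahead of Oswin.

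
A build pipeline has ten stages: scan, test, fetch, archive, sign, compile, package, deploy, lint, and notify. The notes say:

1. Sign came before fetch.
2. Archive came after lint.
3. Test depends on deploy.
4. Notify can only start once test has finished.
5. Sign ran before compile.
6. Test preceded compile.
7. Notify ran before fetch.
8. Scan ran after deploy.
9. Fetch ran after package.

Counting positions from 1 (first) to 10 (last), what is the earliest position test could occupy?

2

Deploy must come before test — 1 forced predecessor.
Nothing else is forced ahead of test, so its earliest slot is position 1 + 1 = 2.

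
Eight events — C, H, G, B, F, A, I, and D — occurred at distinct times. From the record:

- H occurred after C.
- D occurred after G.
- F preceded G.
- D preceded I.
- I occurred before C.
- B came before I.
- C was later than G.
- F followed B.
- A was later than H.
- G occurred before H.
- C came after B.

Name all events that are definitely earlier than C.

B, D, F, G, I

Directly stated before C: B, G, and I.
D reaches C via D → I → C.
F reaches C via F → G → C.
No chain forces H (or any of the others) ahead of C.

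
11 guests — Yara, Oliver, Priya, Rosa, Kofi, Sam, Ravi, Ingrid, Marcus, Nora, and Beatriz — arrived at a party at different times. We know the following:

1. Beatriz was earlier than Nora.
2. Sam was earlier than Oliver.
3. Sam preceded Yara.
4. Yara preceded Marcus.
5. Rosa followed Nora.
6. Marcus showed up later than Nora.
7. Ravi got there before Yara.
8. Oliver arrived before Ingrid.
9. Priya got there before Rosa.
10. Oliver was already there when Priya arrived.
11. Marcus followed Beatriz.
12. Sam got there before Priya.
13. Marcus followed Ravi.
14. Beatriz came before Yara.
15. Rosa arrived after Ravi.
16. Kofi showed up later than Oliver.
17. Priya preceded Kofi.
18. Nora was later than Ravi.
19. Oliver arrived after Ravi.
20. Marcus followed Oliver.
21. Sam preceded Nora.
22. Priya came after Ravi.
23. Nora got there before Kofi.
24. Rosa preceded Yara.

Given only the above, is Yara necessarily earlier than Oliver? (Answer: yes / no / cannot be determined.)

no

Tracing the constraints gives Oliver → Priya → Rosa → Yara, so Oliver must come before Yara.
That means Yara cannot be before Oliver.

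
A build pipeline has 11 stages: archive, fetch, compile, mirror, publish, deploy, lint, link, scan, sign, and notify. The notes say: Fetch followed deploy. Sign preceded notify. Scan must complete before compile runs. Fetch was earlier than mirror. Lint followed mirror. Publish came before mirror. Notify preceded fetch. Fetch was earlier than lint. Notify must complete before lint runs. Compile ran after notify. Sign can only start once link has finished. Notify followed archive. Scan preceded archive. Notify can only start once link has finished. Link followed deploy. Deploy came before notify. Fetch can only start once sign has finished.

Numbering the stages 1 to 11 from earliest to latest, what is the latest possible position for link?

5

Link must come before compile, fetch, lint, mirror, notify, and sign — 6 stages forced after it.
Everything else can be placed before link in some valid order, so link can sit as late as position 11 − 6 = 5.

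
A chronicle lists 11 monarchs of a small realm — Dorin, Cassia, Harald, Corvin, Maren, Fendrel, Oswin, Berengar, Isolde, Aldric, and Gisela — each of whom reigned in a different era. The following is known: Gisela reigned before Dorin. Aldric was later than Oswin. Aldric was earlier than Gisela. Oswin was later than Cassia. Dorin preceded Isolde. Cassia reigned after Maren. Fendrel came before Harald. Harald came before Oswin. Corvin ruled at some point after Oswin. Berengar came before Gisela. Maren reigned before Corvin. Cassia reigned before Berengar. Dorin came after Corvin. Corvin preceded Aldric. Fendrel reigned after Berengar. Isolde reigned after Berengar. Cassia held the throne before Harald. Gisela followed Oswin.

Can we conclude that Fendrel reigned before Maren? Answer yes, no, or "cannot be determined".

no

Tracing the constraints gives Maren → Cassia → Berengar → Fendrel, so Maren must come before Fendrel.
That means Fendrel cannot be before Maren.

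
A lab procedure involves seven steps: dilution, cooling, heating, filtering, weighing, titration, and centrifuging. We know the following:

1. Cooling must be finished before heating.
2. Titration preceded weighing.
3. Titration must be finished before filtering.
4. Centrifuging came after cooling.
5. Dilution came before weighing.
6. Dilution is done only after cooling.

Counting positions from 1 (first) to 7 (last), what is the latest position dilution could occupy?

Dilution must come before weighing — 1 step forced after it.
Everything else can be placed before dilution in some valid order, so dilution can sit as late as position 7 − 1 = 6.

6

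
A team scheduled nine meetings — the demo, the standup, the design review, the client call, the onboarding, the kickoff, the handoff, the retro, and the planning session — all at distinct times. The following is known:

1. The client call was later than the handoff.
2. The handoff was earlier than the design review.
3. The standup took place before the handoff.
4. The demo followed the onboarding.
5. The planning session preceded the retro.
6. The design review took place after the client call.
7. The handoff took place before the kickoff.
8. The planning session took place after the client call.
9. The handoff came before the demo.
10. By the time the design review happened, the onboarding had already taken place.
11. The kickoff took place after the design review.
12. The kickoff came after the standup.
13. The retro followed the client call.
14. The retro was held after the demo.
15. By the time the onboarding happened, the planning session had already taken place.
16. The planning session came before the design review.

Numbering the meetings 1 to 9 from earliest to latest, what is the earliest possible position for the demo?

The client call, the handoff, the onboarding, the planning session, and the standup must all come before the demo — 5 forced predecessors.
Nothing else is forced ahead of the demo, so its earliest slot is position 5 + 1 = 6.

6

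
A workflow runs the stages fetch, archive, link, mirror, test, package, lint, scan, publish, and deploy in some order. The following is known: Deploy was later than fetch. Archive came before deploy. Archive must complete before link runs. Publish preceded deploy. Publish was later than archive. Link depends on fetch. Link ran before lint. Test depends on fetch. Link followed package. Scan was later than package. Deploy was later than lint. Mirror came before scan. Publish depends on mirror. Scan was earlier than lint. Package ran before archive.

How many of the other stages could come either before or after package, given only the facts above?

Forced after package: archive, deploy, link, lint, publish, and scan.
That leaves fetch, mirror, and test with no forced order relative to package — 3.

3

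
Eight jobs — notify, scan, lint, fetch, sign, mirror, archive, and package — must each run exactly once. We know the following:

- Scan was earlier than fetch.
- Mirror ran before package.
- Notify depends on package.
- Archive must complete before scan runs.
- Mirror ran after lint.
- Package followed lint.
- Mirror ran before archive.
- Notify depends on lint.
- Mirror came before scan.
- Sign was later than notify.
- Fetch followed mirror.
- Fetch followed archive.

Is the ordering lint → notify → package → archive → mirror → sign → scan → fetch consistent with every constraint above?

The constraints require package before notify, but in the proposed sequence notify appears ahead of package. That one violation is enough.

no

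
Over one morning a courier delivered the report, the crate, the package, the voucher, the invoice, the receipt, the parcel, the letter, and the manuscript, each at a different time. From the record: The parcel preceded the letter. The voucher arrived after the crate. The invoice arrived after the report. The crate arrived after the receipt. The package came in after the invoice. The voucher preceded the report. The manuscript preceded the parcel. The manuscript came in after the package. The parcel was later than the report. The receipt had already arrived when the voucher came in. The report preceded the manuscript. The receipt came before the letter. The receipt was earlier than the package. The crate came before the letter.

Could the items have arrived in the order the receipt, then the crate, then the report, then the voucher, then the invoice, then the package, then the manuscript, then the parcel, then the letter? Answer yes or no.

no

The constraints require the voucher before the report, but in the proposed sequence the report appears ahead of the voucher. That one violation is enough.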